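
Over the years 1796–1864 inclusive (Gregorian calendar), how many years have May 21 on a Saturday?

11

Track May 21's weekday year by year (advancing +1, or +2 across a Feb 29):
  1796: Sat ✓  1797: Sun (+1)  1798: Mon (+1)  1799: Tue (+1)  1800: Wed (+1)
  1801: Thu (+1)  1802: Fri (+1)  1803: Sat (+1) ✓  1804: Mon (+2)  1805: Tue (+1)
  1806: Wed (+1)  1807: Thu (+1)  1808: Sat (+2) ✓  1809: Sun (+1)  … (41 more years) …
  1851: Wed (+1)  1852: Fri (+2)  1853: Sat (+1) ✓  1854: Sun (+1)  1855: Mon (+1)
  1856: Wed (+2)  1857: Thu (+1)  1858: Fri (+1)  1859: Sat (+1) ✓  1860: Mon (+2)
  1861: Tue (+1)  1862: Wed (+1)  1863: Thu (+1)  1864: Sat (+2) ✓
Saturday years: 1796, 1803, 1808, 1814, 1825, 1831, 1836, 1842, 1853, 1859, 1864 — 11 in total.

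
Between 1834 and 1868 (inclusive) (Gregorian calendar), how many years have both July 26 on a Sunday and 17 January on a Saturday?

4

Check each year's weekday for July 26 and 17 January:
  1834: Sat/Fri  1835: Sun/Sat ✓  1836: Tue/Sun  1837: Wed/Tue  1838: Thu/Wed  1839: Fri/Thu  1840: Sun/Fri  1841: Mon/Sun  1842: Tue/Mon  1843: Wed/Tue  1844: Fri/Wed  1845: Sat/Fri  1846: Sun/Sat ✓  1847: Mon/Sun  …(7 more)…  1855: Thu/Wed  1856: Sat/Thu  1857: Sun/Sat ✓  1858: Mon/Sun  1859: Tue/Mon  1860: Thu/Tue  1861: Fri/Thu  1862: Sat/Fri  1863: Sun/Sat ✓  1864: Tue/Sun  1865: Wed/Tue  1866: Thu/Wed  1867: Fri/Thu  1868: Sun/Fri
Both conditions hold in: 1835, 1846, 1857, 1863 — 4.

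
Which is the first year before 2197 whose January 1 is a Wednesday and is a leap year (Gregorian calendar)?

2172

Jan 1 advances by 2 weekdays after a leap year and by 1 after a common year.
2197: Jan 1 is Sunday.
2196: Friday (leap)
2195: Thursday
2194: Wednesday
2193: Tuesday
2192: Sunday (leap)
2191: Saturday
2190: Friday
2189: Thursday
2188: Tuesday (leap)
2187: Monday
2186: Sunday
2185: Saturday
2184: Thursday (leap)
2183: Wednesday
2182: Tuesday
2181: Monday
2180: Saturday (leap)
2179: Friday
2178: Thursday
2177: Wednesday
2176: Monday (leap)
2175: Sunday
2174: Saturday
2173: Friday
2172: Wednesday (leap)
2172 begins on a Wednesday and is a leap year.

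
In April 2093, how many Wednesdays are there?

April 2093 has 30 days and begins on Wednesday.
The first Wednesday is April 1.
Wednesdays fall on 1, 8, 15, 22, 29 — that's 5.

5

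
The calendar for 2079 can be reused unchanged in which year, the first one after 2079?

2090

Two years share a calendar iff Jan 1 falls on the same weekday and both are leap or both are common. 2079: Jan 1 is Sunday, common year.
2080: Jan 1 Monday, leap
2081: Jan 1 Wednesday, common
2082: Jan 1 Thursday, common
2083: Jan 1 Friday, common
2084: Jan 1 Saturday, leap
2085: Jan 1 Monday, common
2086: Jan 1 Tuesday, common
2087: Jan 1 Wednesday, common
2088: Jan 1 Thursday, leap
2089: Jan 1 Saturday, common
2090: Jan 1 Sunday, common
2090 matches on both conditions.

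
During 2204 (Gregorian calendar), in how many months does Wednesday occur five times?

4

A month of length L has five Wednesdays iff its first Wednesday is on day ≤ L−28 (so day 1–3 in a 31-day month, 1–2 in a 30-day month, day 1 in a leap February).
Checking each month of 2204: Jan starts Sun (31d); Feb starts Wed (29d) ✓; Mar starts Thu (31d); Apr starts Sun (30d); May starts Tue (31d) ✓; Jun starts Fri (30d); Jul starts Sun (31d); Aug starts Wed (31d) ✓; Sep starts Sat (30d); Oct starts Mon (31d) ✓; Nov starts Thu (30d); Dec starts Sat (31d).
Five-Wednesday months: February, May, August, October → 4.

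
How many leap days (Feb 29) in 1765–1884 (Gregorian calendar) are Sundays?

4

Leap years in 1765–1884: 29 of them.
Feb 29 weekday advances by 5 (mod 7) from one leap year to the next four years later (or differs when a century non-leap intervenes).
Leap-day weekdays: 1768:Mon 1772:Sat 1776:Thu 1780:Tue 1784:Sun✓ 1788:Fri 1792:Wed 1796:Mon 1804:Wed 1808:Mon 1812:Sat 1816:Thu 1820:Tue …(3 more)… 1836:Mon 1840:Sat 1844:Thu 1848:Tue 1852:Sun✓ 1856:Fri 1860:Wed 1864:Mon 1868:Sat 1872:Thu 1876:Tue 1880:Sun✓ 1884:Fri
Sunday: 1784, 1824, 1852, 1880 → 4.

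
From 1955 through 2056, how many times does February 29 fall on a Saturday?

Leap years in 1955–2056: 26 of them.
Feb 29 weekday advances by 5 (mod 7) from one leap year to the next four years later (or differs when a century non-leap intervenes).
Leap-day weekdays: 1956:Wed 1960:Mon 1964:Sat✓ 1968:Thu 1972:Tue 1976:Sun 1980:Fri 1984:Wed 1988:Mon 1992:Sat✓ 1996:Thu 2000:Tue 2004:Sun 2008:Fri 2012:Wed 2016:Mon 2020:Sat✓ 2024:Thu 2028:Tue 2032:Sun 2036:Fri 2040:Wed 2044:Mon 2048:Sat✓ 2052:Thu 2056:Tue
Saturday: 1964, 1992, 2020, 2048 → 4.

4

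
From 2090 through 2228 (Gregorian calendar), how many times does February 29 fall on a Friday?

Leap years in 2090–2228: 33 of them.
Feb 29 weekday advances by 5 (mod 7) from one leap year to the next four years later (or differs when a century non-leap intervenes).
Leap-day weekdays: 2092:Fri✓ 2096:Wed 2104:Fri✓ 2108:Wed 2112:Mon 2116:Sat 2120:Thu 2124:Tue 2128:Sun 2132:Fri✓ 2136:Wed 2140:Mon 2144:Sat …(7 more)… 2176:Thu 2180:Tue 2184:Sun 2188:Fri✓ 2192:Wed 2196:Mon 2204:Wed 2208:Mon 2212:Sat 2216:Thu 2220:Tue 2224:Sun 2228:Fri✓
Friday: 2092, 2104, 2132, 2160, 2188, 2228 → 6.

6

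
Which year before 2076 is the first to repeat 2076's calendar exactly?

2048

Two years share a calendar iff Jan 1 falls on the same weekday and both are leap or both are common. 2076: Jan 1 is Wednesday, leap year.
2075: Jan 1 Tuesday, common
2074: Jan 1 Monday, common
2073: Jan 1 Sunday, common
2072: Jan 1 Friday, leap
2071: Jan 1 Thursday, common
2070: Jan 1 Wednesday, common
2069: Jan 1 Tuesday, common
2068: Jan 1 Sunday, leap
2067: Jan 1 Saturday, common
2066: Jan 1 Friday, common
2065: Jan 1 Thursday, common
2064: Jan 1 Tuesday, leap
2063: Jan 1 Monday, common
2062: Jan 1 Sunday, common
2061: Jan 1 Saturday, common
2060: Jan 1 Thursday, leap
2059: Jan 1 Wednesday, common
2058: Jan 1 Tuesday, common
2057: Jan 1 Monday, common
2056: Jan 1 Saturday, leap
2055: Jan 1 Friday, common
2054: Jan 1 Thursday, common
2053: Jan 1 Wednesday, common
2052: Jan 1 Monday, leap
2051: Jan 1 Sunday, common
2050: Jan 1 Saturday, common
2049: Jan 1 Friday, common
2048: Jan 1 Wednesday, leap
2048 matches on both conditions.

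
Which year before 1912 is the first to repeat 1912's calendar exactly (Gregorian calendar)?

1872

Two years share a calendar iff Jan 1 falls on the same weekday and both are leap or both are common. 1912: Jan 1 is Monday, leap year.
1911: Jan 1 Sunday, common
1910: Jan 1 Saturday, common
1909: Jan 1 Friday, common
1908: Jan 1 Wednesday, leap
1907: Jan 1 Tuesday, common
1906: Jan 1 Monday, common
1905: Jan 1 Sunday, common
1904: Jan 1 Friday, leap
1903: Jan 1 Thursday, common
1902: Jan 1 Wednesday, common
1901: Jan 1 Tuesday, common
1900: Jan 1 Monday, common
1899: Jan 1 Sunday, common
1898: Jan 1 Saturday, common
1897: Jan 1 Friday, common
1896: Jan 1 Wednesday, leap
1895: Jan 1 Tuesday, common
1894: Jan 1 Monday, common
1893: Jan 1 Sunday, common
1892: Jan 1 Friday, leap
1891: Jan 1 Thursday, common
1890: Jan 1 Wednesday, common
1889: Jan 1 Tuesday, common
1888: Jan 1 Sunday, leap
1887: Jan 1 Saturday, common
1886: Jan 1 Friday, common
1885: Jan 1 Thursday, common
1884: Jan 1 Tuesday, leap
1883: Jan 1 Monday, common
1882: Jan 1 Sunday, common
1881: Jan 1 Saturday, common
1880: Jan 1 Thursday, leap
1879: Jan 1 Wednesday, common
1878: Jan 1 Tuesday, common
1877: Jan 1 Monday, common
1876: Jan 1 Saturday, leap
1875: Jan 1 Friday, common
1874: Jan 1 Thursday, common
1873: Jan 1 Wednesday, common
1872: Jan 1 Monday, leap
1872 matches on both conditions.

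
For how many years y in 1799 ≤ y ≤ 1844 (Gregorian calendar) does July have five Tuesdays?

20

July has 31 days; it has five Tuesdays when Tuesday falls among the first (month-length − 28) days — i.e. when July 1 is one of Tuesday/Monday/Sunday.
July 1 by year: 1799:Mon✓ 1800:Tue✓ 1801:Wed 1802:Thu 1803:Fri 1804:Sun✓ 1805:Mon✓ 1806:Tue✓ 1807:Wed 1808:Fri 1809:Sat 1810:Sun✓ 1811:Mon✓ 1812:Wed 1813:Thu …(16 more)… 1830:Thu 1831:Fri 1832:Sun✓ 1833:Mon✓ 1834:Tue✓ 1835:Wed 1836:Fri 1837:Sat 1838:Sun✓ 1839:Mon✓ 1840:Wed 1841:Thu 1842:Fri 1843:Sat 1844:Mon✓
Years with five Tuesdays: 1799, 1800, 1804, 1805, 1806, 1810, 1811, 1816, 1817, 1821, 1822, 1823, 1827, 1828, 1832, 1833, 1834, 1838, 1839, 1844 → 20.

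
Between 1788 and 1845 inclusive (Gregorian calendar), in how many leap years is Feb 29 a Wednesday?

Leap years in 1788–1845: 14 of them.
Feb 29 weekday advances by 5 (mod 7) from one leap year to the next four years later (or differs when a century non-leap intervenes).
Leap-day weekdays: 1788:Fri 1792:Wed✓ 1796:Mon 1804:Wed✓ 1808:Mon 1812:Sat 1816:Thu 1820:Tue 1824:Sun 1828:Fri 1832:Wed✓ 1836:Mon 1840:Sat 1844:Thu
Wednesday: 1792, 1804, 1832 → 3.

3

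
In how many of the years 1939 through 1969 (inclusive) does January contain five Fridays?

January has 31 days; it has five Fridays when Friday falls among the first (month-length − 28) days — i.e. when January 1 is one of Friday/Thursday/Wednesday.
January 1 by year: 1939:Sun 1940:Mon 1941:Wed✓ 1942:Thu✓ 1943:Fri✓ 1944:Sat 1945:Mon 1946:Tue 1947:Wed✓ 1948:Thu✓ 1949:Sat 1950:Sun 1951:Mon 1952:Tue 1953:Thu✓ 1954:Fri✓ 1955:Sat 1956:Sun 1957:Tue 1958:Wed✓ 1959:Thu✓ 1960:Fri✓ 1961:Sun 1962:Mon 1963:Tue 1964:Wed✓ 1965:Fri✓ 1966:Sat 1967:Sun 1968:Mon 1969:Wed✓
Years with five Fridays: 1941, 1942, 1943, 1947, 1948, 1953, 1954, 1958, 1959, 1960, 1964, 1965, 1969 → 13.

13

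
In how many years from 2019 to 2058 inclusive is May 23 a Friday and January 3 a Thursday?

Check each year's weekday for May 23 and January 3:
  2019: Thu/Thu  2020: Sat/Fri  2021: Sun/Sun  2022: Mon/Mon  2023: Tue/Tue  2024: Thu/Wed  2025: Fri/Fri  2026: Sat/Sat  2027: Sun/Sun  2028: Tue/Mon  2029: Wed/Wed  2030: Thu/Thu  2031: Fri/Fri  2032: Sun/Sat  …(12 more)…  2045: Tue/Tue  2046: Wed/Wed  2047: Thu/Thu  2048: Sat/Fri  2049: Sun/Sun  2050: Mon/Mon  2051: Tue/Tue  2052: Thu/Wed  2053: Fri/Fri  2054: Sat/Sat  2055: Sun/Sun  2056: Tue/Mon  2057: Wed/Wed  2058: Thu/Thu
Both conditions hold in: 2036 — 1.

1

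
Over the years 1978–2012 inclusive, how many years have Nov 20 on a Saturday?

Track Nov 20's weekday year by year (advancing +1, or +2 across a Feb 29):
  1978: Mon  1979: Tue (+1)  1980: Thu (+2)  1981: Fri (+1)  1982: Sat (+1) ✓
  1983: Sun (+1)  1984: Tue (+2)  1985: Wed (+1)  1986: Thu (+1)  1987: Fri (+1)
  1988: Sun (+2)  1989: Mon (+1)  1990: Tue (+1)  1991: Wed (+1)  … (7 more years) …
  1999: Sat (+1) ✓  2000: Mon (+2)  2001: Tue (+1)  2002: Wed (+1)  2003: Thu (+1)
  2004: Sat (+2) ✓  2005: Sun (+1)  2006: Mon (+1)  2007: Tue (+1)  2008: Thu (+2)
  2009: Fri (+1)  2010: Sat (+1) ✓  2011: Sun (+1)  2012: Tue (+2)
Saturday years: 1982, 1993, 1999, 2004, 2010 — 5 in total.

5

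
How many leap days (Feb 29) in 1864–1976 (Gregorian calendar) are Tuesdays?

Leap years in 1864–1976: 28 of them.
Feb 29 weekday advances by 5 (mod 7) from one leap year to the next four years later (or differs when a century non-leap intervenes).
Leap-day weekdays: 1864:Mon 1868:Sat 1872:Thu 1876:Tue✓ 1880:Sun 1884:Fri 1888:Wed 1892:Mon 1896:Sat 1904:Mon 1908:Sat 1912:Thu 1916:Tue✓ 1920:Sun 1924:Fri 1928:Wed 1932:Mon 1936:Sat 1940:Thu 1944:Tue✓ 1948:Sun 1952:Fri 1956:Wed 1960:Mon 1964:Sat 1968:Thu 1972:Tue✓ 1976:Sun
Tuesday: 1876, 1916, 1944, 1972 → 4.

4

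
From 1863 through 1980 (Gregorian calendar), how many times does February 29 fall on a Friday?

Leap years in 1863–1980: 29 of them.
Feb 29 weekday advances by 5 (mod 7) from one leap year to the next four years later (or differs when a century non-leap intervenes).
Leap-day weekdays: 1864:Mon 1868:Sat 1872:Thu 1876:Tue 1880:Sun 1884:Fri✓ 1888:Wed 1892:Mon 1896:Sat 1904:Mon 1908:Sat 1912:Thu 1916:Tue …(3 more)… 1932:Mon 1936:Sat 1940:Thu 1944:Tue 1948:Sun 1952:Fri✓ 1956:Wed 1960:Mon 1964:Sat 1968:Thu 1972:Tue 1976:Sun 1980:Fri✓
Friday: 1884, 1924, 1952, 1980 → 4.

4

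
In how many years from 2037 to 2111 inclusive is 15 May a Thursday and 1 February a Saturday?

8

Check each year's weekday for 15 May and 1 February:
  2037: Fri/Sun  2038: Sat/Mon  2039: Sun/Tue  2040: Tue/Wed  2041: Wed/Fri  2042: Thu/Sat ✓  2043: Fri/Sun  2044: Sun/Mon  2045: Mon/Wed  2046: Tue/Thu  2047: Wed/Fri  2048: Fri/Sat  2049: Sat/Mon  2050: Sun/Tue  …(47 more)…  2098: Thu/Sat ✓  2099: Fri/Sun  2100: Sat/Mon  2101: Sun/Tue  2102: Mon/Wed  2103: Tue/Thu  2104: Thu/Fri  2105: Fri/Sun  2106: Sat/Mon  2107: Sun/Tue  2108: Tue/Wed  2109: Wed/Fri  2110: Thu/Sat ✓  2111: Fri/Sun
Both conditions hold in: 2042, 2053, 2059, 2070, 2081, 2087, 2098, 2110 — 8.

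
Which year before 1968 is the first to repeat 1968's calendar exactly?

Two years share a calendar iff Jan 1 falls on the same weekday and both are leap or both are common. 1968: Jan 1 is Monday, leap year.
1967: Jan 1 Sunday, common
1966: Jan 1 Saturday, common
1965: Jan 1 Friday, common
1964: Jan 1 Wednesday, leap
1963: Jan 1 Tuesday, common
1962: Jan 1 Monday, common
1961: Jan 1 Sunday, common
1960: Jan 1 Friday, leap
1959: Jan 1 Thursday, common
1958: Jan 1 Wednesday, common
1957: Jan 1 Tuesday, common
1956: Jan 1 Sunday, leap
1955: Jan 1 Saturday, common
1954: Jan 1 Friday, common
1953: Jan 1 Thursday, common
1952: Jan 1 Tuesday, leap
1951: Jan 1 Monday, common
1950: Jan 1 Sunday, common
1949: Jan 1 Saturday, common
1948: Jan 1 Thursday, leap
1947: Jan 1 Wednesday, common
1946: Jan 1 Tuesday, common
1945: Jan 1 Monday, common
1944: Jan 1 Saturday, leap
1943: Jan 1 Friday, common
1942: Jan 1 Thursday, common
1941: Jan 1 Wednesday, common
1940: Jan 1 Monday, leap
1940 matches on both conditions.

1940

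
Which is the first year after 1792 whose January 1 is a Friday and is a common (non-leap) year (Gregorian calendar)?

Jan 1 advances by 2 weekdays after a leap year and by 1 after a common year.
1792: Jan 1 is Sunday (leap).
1793: Tuesday
1794: Wednesday
1795: Thursday
1796: Friday (leap)
1797: Sunday
1798: Monday
1799: Tuesday
1800: Wednesday
1801: Thursday
1802: Friday
1802 begins on a Friday and is a common year.

1802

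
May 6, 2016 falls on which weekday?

Friday

January 1, 2016 is a Friday.
May 6 is day 127 of the year, i.e. 126 days after Jan 1.
126 mod 7 = 0, so advance 0 weekdays from Friday: Friday.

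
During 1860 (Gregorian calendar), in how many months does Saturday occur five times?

A month of length L has five Saturdays iff its first Saturday is on day ≤ L−28 (so day 1–3 in a 31-day month, 1–2 in a 30-day month, day 1 in a leap February).
Checking each month of 1860: Jan starts Sun (31d); Feb starts Wed (29d); Mar starts Thu (31d) ✓; Apr starts Sun (30d); May starts Tue (31d); Jun starts Fri (30d) ✓; Jul starts Sun (31d); Aug starts Wed (31d); Sep starts Sat (30d) ✓; Oct starts Mon (31d); Nov starts Thu (30d); Dec starts Sat (31d) ✓.
Five-Saturday months: March, June, September, December → 4.

4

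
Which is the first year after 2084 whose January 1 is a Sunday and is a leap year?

Jan 1 advances by 2 weekdays after a leap year and by 1 after a common year.
2084: Jan 1 is Saturday (leap).
2085: Monday
2086: Tuesday
2087: Wednesday
2088: Thursday (leap)
2089: Saturday
2090: Sunday
2091: Monday
2092: Tuesday (leap)
2093: Thursday
2094: Friday
2095: Saturday
2096: Sunday (leap)
2096 begins on a Sunday and is a leap year.

2096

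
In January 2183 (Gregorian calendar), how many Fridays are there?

5

January 2183 has 31 days and begins on Wednesday.
The first Friday is January 3.
Fridays fall on 3, 10, 17, 24, 31 — that's 5.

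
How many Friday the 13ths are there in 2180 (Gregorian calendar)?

1

Check the 13th of each month of 2180: Jan 13: Thu, Feb 13: Sun, Mar 13: Mon, Apr 13: Thu, May 13: Sat, Jun 13: Tue, Jul 13: Thu, Aug 13: Sun, Sep 13: Wed, Oct 13: Fri, Nov 13: Mon, Dec 13: Wed.
Friday occurs in October — 1 month.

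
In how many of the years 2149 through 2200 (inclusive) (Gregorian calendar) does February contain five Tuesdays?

2

February has 28 days (29 in leap years); it has five Tuesdays when Tuesday falls among the first (month-length − 28) days — i.e. when February 1 is Tuesday in a leap year (never in a common year).
February 1 by year: 2149:Sat 2150:Sun 2151:Mon 2152:Tue✓ 2153:Thu 2154:Fri 2155:Sat 2156:Sun 2157:Tue 2158:Wed 2159:Thu 2160:Fri 2161:Sun 2162:Mon 2163:Tue …(22 more)… 2186:Wed 2187:Thu 2188:Fri 2189:Sun 2190:Mon 2191:Tue 2192:Wed 2193:Fri 2194:Sat 2195:Sun 2196:Mon 2197:Wed 2198:Thu 2199:Fri 2200:Sat
Years with five Tuesdays: 2152, 2180 → 2.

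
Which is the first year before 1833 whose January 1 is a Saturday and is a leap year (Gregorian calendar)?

Jan 1 advances by 2 weekdays after a leap year and by 1 after a common year.
1833: Jan 1 is Tuesday.
1832: Sunday (leap)
1831: Saturday
1830: Friday
1829: Thursday
1828: Tuesday (leap)
1827: Monday
1826: Sunday
1825: Saturday
1824: Thursday (leap)
1823: Wednesday
1822: Tuesday
1821: Monday
1820: Saturday (leap)
1820 begins on a Saturday and is a leap year.

1820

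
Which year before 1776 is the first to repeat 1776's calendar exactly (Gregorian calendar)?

1748

Two years share a calendar iff Jan 1 falls on the same weekday and both are leap or both are common. 1776: Jan 1 is Monday, leap year.
1775: Jan 1 Sunday, common
1774: Jan 1 Saturday, common
1773: Jan 1 Friday, common
1772: Jan 1 Wednesday, leap
1771: Jan 1 Tuesday, common
1770: Jan 1 Monday, common
1769: Jan 1 Sunday, common
1768: Jan 1 Friday, leap
1767: Jan 1 Thursday, common
1766: Jan 1 Wednesday, common
1765: Jan 1 Tuesday, common
1764: Jan 1 Sunday, leap
1763: Jan 1 Saturday, common
1762: Jan 1 Friday, common
1761: Jan 1 Thursday, common
1760: Jan 1 Tuesday, leap
1759: Jan 1 Monday, common
1758: Jan 1 Sunday, common
1757: Jan 1 Saturday, common
1756: Jan 1 Thursday, leap
1755: Jan 1 Wednesday, common
1754: Jan 1 Tuesday, common
1753: Jan 1 Monday, common
1752: Jan 1 Saturday, leap
1751: Jan 1 Friday, common
1750: Jan 1 Thursday, common
1749: Jan 1 Wednesday, common
1748: Jan 1 Monday, leap
1748 matches on both conditions.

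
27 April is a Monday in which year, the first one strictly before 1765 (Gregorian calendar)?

From one year to the next, a fixed date's weekday advances by 1, or by 2 when a Feb 29 lies between the two dates.
1765: April 27 is Saturday.
1764: Friday (−1)
1763: Wednesday (−2)
1762: Tuesday (−1)
1761: Monday (−1)
27 April falls on a Monday in 1761.

1761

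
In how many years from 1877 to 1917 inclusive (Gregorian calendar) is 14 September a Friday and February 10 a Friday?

Check each year's weekday for 14 September and February 10:
  1877: Fri/Sat  1878: Sat/Sun  1879: Sun/Mon  1880: Tue/Tue  1881: Wed/Thu  1882: Thu/Fri  1883: Fri/Sat  1884: Sun/Sun  1885: Mon/Tue  1886: Tue/Wed  1887: Wed/Thu  1888: Fri/Fri ✓  1889: Sat/Sun  1890: Sun/Mon  …(13 more)…  1904: Wed/Wed  1905: Thu/Fri  1906: Fri/Sat  1907: Sat/Sun  1908: Mon/Mon  1909: Tue/Wed  1910: Wed/Thu  1911: Thu/Fri  1912: Sat/Sat  1913: Sun/Mon  1914: Mon/Tue  1915: Tue/Wed  1916: Thu/Thu  1917: Fri/Sat
Both conditions hold in: 1888 — 1.

1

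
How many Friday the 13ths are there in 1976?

2

Check the 13th of each month of 1976: Jan 13: Tue, Feb 13: Fri, Mar 13: Sat, Apr 13: Tue, May 13: Thu, Jun 13: Sun, Jul 13: Tue, Aug 13: Fri, Sep 13: Mon, Oct 13: Wed, Nov 13: Sat, Dec 13: Mon.
Friday occurs in February, August — 2 months.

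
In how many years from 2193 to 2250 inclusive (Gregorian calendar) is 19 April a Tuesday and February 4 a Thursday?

3

Check each year's weekday for 19 April and February 4:
  2193: Fri/Mon  2194: Sat/Tue  2195: Sun/Wed  2196: Tue/Thu ✓  2197: Wed/Sat  2198: Thu/Sun  2199: Fri/Mon  2200: Sat/Tue  2201: Sun/Wed  2202: Mon/Thu  2203: Tue/Fri  2204: Thu/Sat  2205: Fri/Mon  2206: Sat/Tue  …(30 more)…  2237: Wed/Sat  2238: Thu/Sun  2239: Fri/Mon  2240: Sun/Tue  2241: Mon/Thu  2242: Tue/Fri  2243: Wed/Sat  2244: Fri/Sun  2245: Sat/Tue  2246: Sun/Wed  2247: Mon/Thu  2248: Wed/Fri  2249: Thu/Sun  2250: Fri/Mon
Both conditions hold in: 2196, 2208, 2236 — 3.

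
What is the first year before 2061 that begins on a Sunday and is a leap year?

Jan 1 advances by 2 weekdays after a leap year and by 1 after a common year.
2061: Jan 1 is Saturday.
2060: Thursday (leap)
2059: Wednesday
2058: Tuesday
2057: Monday
2056: Saturday (leap)
2055: Friday
2054: Thursday
2053: Wednesday
2052: Monday (leap)
2051: Sunday
2050: Saturday
2049: Friday
2048: Wednesday (leap)
2047: Tuesday
2046: Monday
2045: Sunday
2044: Friday (leap)
2043: Thursday
2042: Wednesday
2041: Tuesday
2040: Sunday (leap)
2040 begins on a Sunday and is a leap year.

2040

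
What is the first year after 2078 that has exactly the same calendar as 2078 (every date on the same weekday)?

Two years share a calendar iff Jan 1 falls on the same weekday and both are leap or both are common. 2078: Jan 1 is Saturday, common year.
2079: Jan 1 Sunday, common
2080: Jan 1 Monday, leap
2081: Jan 1 Wednesday, common
2082: Jan 1 Thursday, common
2083: Jan 1 Friday, common
2084: Jan 1 Saturday, leap
2085: Jan 1 Monday, common
2086: Jan 1 Tuesday, common
2087: Jan 1 Wednesday, common
2088: Jan 1 Thursday, leap
2089: Jan 1 Saturday, common
2089 matches on both conditions.

2089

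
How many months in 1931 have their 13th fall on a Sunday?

Check the 13th of each month of 1931: Jan 13: Tue, Feb 13: Fri, Mar 13: Fri, Apr 13: Mon, May 13: Wed, Jun 13: Sat, Jul 13: Mon, Aug 13: Thu, Sep 13: Sun, Oct 13: Tue, Nov 13: Fri, Dec 13: Sun.
Sunday occurs in September, December — 2 months.

2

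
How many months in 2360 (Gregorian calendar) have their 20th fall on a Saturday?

2

Check the 20th of each month of 2360: Jan 20: Wed, Feb 20: Sat, Mar 20: Sun, Apr 20: Wed, May 20: Fri, Jun 20: Mon, Jul 20: Wed, Aug 20: Sat, Sep 20: Tue, Oct 20: Thu, Nov 20: Sun, Dec 20: Tue.
Saturday occurs in February, August — 2 months.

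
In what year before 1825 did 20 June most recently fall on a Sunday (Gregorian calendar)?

From one year to the next, a fixed date's weekday advances by 1, or by 2 when a Feb 29 lies between the two dates.
1825: June 20 is Monday.
1824: Sunday (−1)
20 June falls on a Sunday in 1824.

1824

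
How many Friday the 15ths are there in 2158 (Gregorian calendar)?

Check the 15th of each month of 2158: Jan 15: Sun, Feb 15: Wed, Mar 15: Wed, Apr 15: Sat, May 15: Mon, Jun 15: Thu, Jul 15: Sat, Aug 15: Tue, Sep 15: Fri, Oct 15: Sun, Nov 15: Wed, Dec 15: Fri.
Friday occurs in September, December — 2 months.

2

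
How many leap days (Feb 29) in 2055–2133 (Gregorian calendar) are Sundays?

3

Leap years in 2055–2133: 19 of them.
Feb 29 weekday advances by 5 (mod 7) from one leap year to the next four years later (or differs when a century non-leap intervenes).
Leap-day weekdays: 2056:Tue 2060:Sun✓ 2064:Fri 2068:Wed 2072:Mon 2076:Sat 2080:Thu 2084:Tue 2088:Sun✓ 2092:Fri 2096:Wed 2104:Fri 2108:Wed 2112:Mon 2116:Sat 2120:Thu 2124:Tue 2128:Sun✓ 2132:Fri
Sunday: 2060, 2088, 2128 → 3.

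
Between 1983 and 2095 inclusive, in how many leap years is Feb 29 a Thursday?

4

Leap years in 1983–2095: 28 of them.
Feb 29 weekday advances by 5 (mod 7) from one leap year to the next four years later (or differs when a century non-leap intervenes).
Leap-day weekdays: 1984:Wed 1988:Mon 1992:Sat 1996:Thu✓ 2000:Tue 2004:Sun 2008:Fri 2012:Wed 2016:Mon 2020:Sat 2024:Thu✓ 2028:Tue 2032:Sun 2036:Fri 2040:Wed 2044:Mon 2048:Sat 2052:Thu✓ 2056:Tue 2060:Sun 2064:Fri 2068:Wed 2072:Mon 2076:Sat 2080:Thu✓ 2084:Tue 2088:Sun 2092:Fri
Thursday: 1996, 2024, 2052, 2080 → 4.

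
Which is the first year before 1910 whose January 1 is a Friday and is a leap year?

1904

Jan 1 advances by 2 weekdays after a leap year and by 1 after a common year.
1910: Jan 1 is Saturday.
1909: Friday
1908: Wednesday (leap)
1907: Tuesday
1906: Monday
1905: Sunday
1904: Friday (leap)
1904 begins on a Friday and is a leap year.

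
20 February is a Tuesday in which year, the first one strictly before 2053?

2052

From one year to the next, a fixed date's weekday advances by 1, or by 2 when a Feb 29 lies between the two dates.
2053: February 20 is Thursday.
2052: Tuesday (−2)
20 February falls on a Tuesday in 2052.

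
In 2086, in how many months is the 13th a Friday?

2

Check the 13th of each month of 2086: Jan 13: Sun, Feb 13: Wed, Mar 13: Wed, Apr 13: Sat, May 13: Mon, Jun 13: Thu, Jul 13: Sat, Aug 13: Tue, Sep 13: Fri, Oct 13: Sun, Nov 13: Wed, Dec 13: Fri.
Friday occurs in September, December — 2 months.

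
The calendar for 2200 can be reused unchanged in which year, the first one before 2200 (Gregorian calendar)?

2194

Two years share a calendar iff Jan 1 falls on the same weekday and both are leap or both are common. 2200: Jan 1 is Wednesday, common year.
2199: Jan 1 Tuesday, common
2198: Jan 1 Monday, common
2197: Jan 1 Sunday, common
2196: Jan 1 Friday, leap
2195: Jan 1 Thursday, common
2194: Jan 1 Wednesday, common
2194 matches on both conditions.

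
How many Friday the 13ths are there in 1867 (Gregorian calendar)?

2

Check the 13th of each month of 1867: Jan 13: Sun, Feb 13: Wed, Mar 13: Wed, Apr 13: Sat, May 13: Mon, Jun 13: Thu, Jul 13: Sat, Aug 13: Tue, Sep 13: Fri, Oct 13: Sun, Nov 13: Wed, Dec 13: Fri.
Friday occurs in September, December — 2 months.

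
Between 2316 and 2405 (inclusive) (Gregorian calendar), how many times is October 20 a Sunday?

Track October 20's weekday year by year (advancing +1, or +2 across a Feb 29):
  2316: Fri  2317: Sat (+1)  2318: Sun (+1) ✓  2319: Mon (+1)  2320: Wed (+2)
  2321: Thu (+1)  2322: Fri (+1)  2323: Sat (+1)  2324: Mon (+2)  2325: Tue (+1)
  2326: Wed (+1)  2327: Thu (+1)  2328: Sat (+2)  2329: Sun (+1) ✓  … (62 more years) …
  2392: Tue (+2)  2393: Wed (+1)  2394: Thu (+1)  2395: Fri (+1)  2396: Sun (+2) ✓
  2397: Mon (+1)  2398: Tue (+1)  2399: Wed (+1)  2400: Fri (+2)  2401: Sat (+1)
  2402: Sun (+1) ✓  2403: Mon (+1)  2404: Wed (+2)  2405: Thu (+1)
Sunday years: 2318, 2329, 2335, 2340, 2346, 2357, 2363, 2368, 2374, 2385, 2391, 2396, 2402 — 13 in total.

13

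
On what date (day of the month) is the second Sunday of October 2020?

11

October 1, 2020 is a Thursday, so the first Sunday is the 4th.
The second Sunday is 4 + 7 = 11.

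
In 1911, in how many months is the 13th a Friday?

2

Check the 13th of each month of 1911: Jan 13: Fri, Feb 13: Mon, Mar 13: Mon, Apr 13: Thu, May 13: Sat, Jun 13: Tue, Jul 13: Thu, Aug 13: Sun, Sep 13: Wed, Oct 13: Fri, Nov 13: Mon, Dec 13: Wed.
Friday occurs in January, October — 2 months.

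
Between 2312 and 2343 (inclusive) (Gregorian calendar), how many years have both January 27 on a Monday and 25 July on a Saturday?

1

Check each year's weekday for January 27 and 25 July:
  2312: Sat/Thu  2313: Mon/Fri  2314: Tue/Sat  2315: Wed/Sun  2316: Thu/Tue  2317: Sat/Wed  2318: Sun/Thu  2319: Mon/Fri  2320: Tue/Sun  2321: Thu/Mon  2322: Fri/Tue  2323: Sat/Wed  2324: Sun/Fri  2325: Tue/Sat  …(4 more)…  2330: Mon/Fri  2331: Tue/Sat  2332: Wed/Mon  2333: Fri/Tue  2334: Sat/Wed  2335: Sun/Thu  2336: Mon/Sat ✓  2337: Wed/Sun  2338: Thu/Mon  2339: Fri/Tue  2340: Sat/Thu  2341: Mon/Fri  2342: Tue/Sat  2343: Wed/Sun
Both conditions hold in: 2336 — 1.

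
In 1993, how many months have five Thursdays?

4

A month of length L has five Thursdays iff its first Thursday is on day ≤ L−28 (so day 1–3 in a 31-day month, 1–2 in a 30-day month, day 1 in a leap February).
Checking each month of 1993: Jan starts Fri (31d); Feb starts Mon (28d); Mar starts Mon (31d); Apr starts Thu (30d) ✓; May starts Sat (31d); Jun starts Tue (30d); Jul starts Thu (31d) ✓; Aug starts Sun (31d); Sep starts Wed (30d) ✓; Oct starts Fri (31d); Nov starts Mon (30d); Dec starts Wed (31d) ✓.
Five-Thursday months: April, July, September, December → 4.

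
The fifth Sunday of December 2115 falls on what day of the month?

December 1, 2115 is a Sunday, so the first Sunday is the 1st.
The fifth Sunday is 1 + 28 = 29.

29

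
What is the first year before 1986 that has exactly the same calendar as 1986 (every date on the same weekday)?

Two years share a calendar iff Jan 1 falls on the same weekday and both are leap or both are common. 1986: Jan 1 is Wednesday, common year.
1985: Jan 1 Tuesday, common
1984: Jan 1 Sunday, leap
1983: Jan 1 Saturday, common
1982: Jan 1 Friday, common
1981: Jan 1 Thursday, common
1980: Jan 1 Tuesday, leap
1979: Jan 1 Monday, common
1978: Jan 1 Sunday, common
1977: Jan 1 Saturday, common
1976: Jan 1 Thursday, leap
1975: Jan 1 Wednesday, common
1975 matches on both conditions.

1975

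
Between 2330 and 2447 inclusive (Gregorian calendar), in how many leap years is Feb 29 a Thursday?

4

Leap years in 2330–2447: 29 of them.
Feb 29 weekday advances by 5 (mod 7) from one leap year to the next four years later (or differs when a century non-leap intervenes).
Leap-day weekdays: 2332:Mon 2336:Sat 2340:Thu✓ 2344:Tue 2348:Sun 2352:Fri 2356:Wed 2360:Mon 2364:Sat 2368:Thu✓ 2372:Tue 2376:Sun 2380:Fri …(3 more)… 2396:Thu✓ 2400:Tue 2404:Sun 2408:Fri 2412:Wed 2416:Mon 2420:Sat 2424:Thu✓ 2428:Tue 2432:Sun 2436:Fri 2440:Wed 2444:Mon
Thursday: 2340, 2368, 2396, 2424 → 4.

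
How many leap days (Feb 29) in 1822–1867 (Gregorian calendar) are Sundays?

2

Leap years in 1822–1867: 11 of them.
Feb 29 weekday advances by 5 (mod 7) from one leap year to the next four years later (or differs when a century non-leap intervenes).
Leap-day weekdays: 1824:Sun✓ 1828:Fri 1832:Wed 1836:Mon 1840:Sat 1844:Thu 1848:Tue 1852:Sun✓ 1856:Fri 1860:Wed 1864:Mon
Sunday: 1824, 1852 → 2.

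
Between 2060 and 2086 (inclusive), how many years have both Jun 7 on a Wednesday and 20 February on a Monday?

Check each year's weekday for Jun 7 and 20 February:
  2060: Mon/Fri  2061: Tue/Sun  2062: Wed/Mon ✓  2063: Thu/Tue  2064: Sat/Wed  2065: Sun/Fri  2066: Mon/Sat  2067: Tue/Sun  2068: Thu/Mon  2069: Fri/Wed  2070: Sat/Thu  2071: Sun/Fri  2072: Tue/Sat  2073: Wed/Mon ✓  2074: Thu/Tue  2075: Fri/Wed  2076: Sun/Thu  2077: Mon/Sat  2078: Tue/Sun  2079: Wed/Mon ✓  2080: Fri/Tue  2081: Sat/Thu  2082: Sun/Fri  2083: Mon/Sat  2084: Wed/Sun  2085: Thu/Tue  2086: Fri/Wed
Both conditions hold in: 2062, 2073, 2079 — 3.

3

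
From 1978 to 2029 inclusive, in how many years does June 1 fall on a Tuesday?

7

Track June 1's weekday year by year (advancing +1, or +2 across a Feb 29):
  1978: Thu  1979: Fri (+1)  1980: Sun (+2)  1981: Mon (+1)  1982: Tue (+1) ✓
  1983: Wed (+1)  1984: Fri (+2)  1985: Sat (+1)  1986: Sun (+1)  1987: Mon (+1)
  1988: Wed (+2)  1989: Thu (+1)  1990: Fri (+1)  1991: Sat (+1)  … (24 more years) …
  2016: Wed (+2)  2017: Thu (+1)  2018: Fri (+1)  2019: Sat (+1)  2020: Mon (+2)
  2021: Tue (+1) ✓  2022: Wed (+1)  2023: Thu (+1)  2024: Sat (+2)  2025: Sun (+1)
  2026: Mon (+1)  2027: Tue (+1) ✓  2028: Thu (+2)  2029: Fri (+1)
Tuesday years: 1982, 1993, 1999, 2004, 2010, 2021, 2027 — 7 in total.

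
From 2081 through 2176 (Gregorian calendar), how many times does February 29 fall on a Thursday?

3

Leap years in 2081–2176: 23 of them.
Feb 29 weekday advances by 5 (mod 7) from one leap year to the next four years later (or differs when a century non-leap intervenes).
Leap-day weekdays: 2084:Tue 2088:Sun 2092:Fri 2096:Wed 2104:Fri 2108:Wed 2112:Mon 2116:Sat 2120:Thu✓ 2124:Tue 2128:Sun 2132:Fri 2136:Wed 2140:Mon 2144:Sat 2148:Thu✓ 2152:Tue 2156:Sun 2160:Fri 2164:Wed 2168:Mon 2172:Sat 2176:Thu✓
Thursday: 2120, 2148, 2176 → 3.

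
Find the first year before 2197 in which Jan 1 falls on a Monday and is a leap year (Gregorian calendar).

Jan 1 advances by 2 weekdays after a leap year and by 1 after a common year.
2197: Jan 1 is Sunday.
2196: Friday (leap)
2195: Thursday
2194: Wednesday
2193: Tuesday
2192: Sunday (leap)
2191: Saturday
2190: Friday
2189: Thursday
2188: Tuesday (leap)
2187: Monday
2186: Sunday
2185: Saturday
2184: Thursday (leap)
2183: Wednesday
2182: Tuesday
2181: Monday
2180: Saturday (leap)
2179: Friday
2178: Thursday
2177: Wednesday
2176: Monday (leap)
2176 begins on a Monday and is a leap year.

2176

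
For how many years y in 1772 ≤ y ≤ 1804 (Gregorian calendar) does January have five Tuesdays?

January has 31 days; it has five Tuesdays when Tuesday falls among the first (month-length − 28) days — i.e. when January 1 is one of Tuesday/Monday/Sunday.
January 1 by year: 1772:Wed 1773:Fri 1774:Sat 1775:Sun✓ 1776:Mon✓ 1777:Wed 1778:Thu 1779:Fri 1780:Sat 1781:Mon✓ 1782:Tue✓ 1783:Wed 1784:Thu 1785:Sat 1786:Sun✓ …(3 more)… 1790:Fri 1791:Sat 1792:Sun✓ 1793:Tue✓ 1794:Wed 1795:Thu 1796:Fri 1797:Sun✓ 1798:Mon✓ 1799:Tue✓ 1800:Wed 1801:Thu 1802:Fri 1803:Sat 1804:Sun✓
Years with five Tuesdays: 1775, 1776, 1781, 1782, 1786, 1787, 1788, 1792, 1793, 1797, 1798, 1799, 1804 → 13.

13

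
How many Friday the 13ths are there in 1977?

1

Check the 13th of each month of 1977: Jan 13: Thu, Feb 13: Sun, Mar 13: Sun, Apr 13: Wed, May 13: Fri, Jun 13: Mon, Jul 13: Wed, Aug 13: Sat, Sep 13: Tue, Oct 13: Thu, Nov 13: Sun, Dec 13: Tue.
Friday occurs in May — 1 month.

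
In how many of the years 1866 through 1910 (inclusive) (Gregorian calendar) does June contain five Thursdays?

June has 30 days; it has five Thursdays when Thursday falls among the first (month-length − 28) days — i.e. when June 1 is one of Thursday/Wednesday.
June 1 by year: 1866:Fri 1867:Sat 1868:Mon 1869:Tue 1870:Wed✓ 1871:Thu✓ 1872:Sat 1873:Sun 1874:Mon 1875:Tue 1876:Thu✓ 1877:Fri 1878:Sat 1879:Sun 1880:Tue …(15 more)… 1896:Mon 1897:Tue 1898:Wed✓ 1899:Thu✓ 1900:Fri 1901:Sat 1902:Sun 1903:Mon 1904:Wed✓ 1905:Thu✓ 1906:Fri 1907:Sat 1908:Mon 1909:Tue 1910:Wed✓
Years with five Thursdays: 1870, 1871, 1876, 1881, 1882, 1887, 1892, 1893, 1898, 1899, 1904, 1905, 1910 → 13.

13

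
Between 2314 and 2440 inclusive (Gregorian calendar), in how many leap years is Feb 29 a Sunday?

5

Leap years in 2314–2440: 32 of them.
Feb 29 weekday advances by 5 (mod 7) from one leap year to the next four years later (or differs when a century non-leap intervenes).
Leap-day weekdays: 2316:Tue 2320:Sun✓ 2324:Fri 2328:Wed 2332:Mon 2336:Sat 2340:Thu 2344:Tue 2348:Sun✓ 2352:Fri 2356:Wed 2360:Mon 2364:Sat …(6 more)… 2392:Sat 2396:Thu 2400:Tue 2404:Sun✓ 2408:Fri 2412:Wed 2416:Mon 2420:Sat 2424:Thu 2428:Tue 2432:Sun✓ 2436:Fri 2440:Wed
Sunday: 2320, 2348, 2376, 2404, 2432 → 5.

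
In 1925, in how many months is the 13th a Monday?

Check the 13th of each month of 1925: Jan 13: Tue, Feb 13: Fri, Mar 13: Fri, Apr 13: Mon, May 13: Wed, Jun 13: Sat, Jul 13: Mon, Aug 13: Thu, Sep 13: Sun, Oct 13: Tue, Nov 13: Fri, Dec 13: Sun.
Monday occurs in April, July — 2 months.

2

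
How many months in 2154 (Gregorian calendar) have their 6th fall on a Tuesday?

1

Check the 6th of each month of 2154: Jan 6: Sun, Feb 6: Wed, Mar 6: Wed, Apr 6: Sat, May 6: Mon, Jun 6: Thu, Jul 6: Sat, Aug 6: Tue, Sep 6: Fri, Oct 6: Sun, Nov 6: Wed, Dec 6: Fri.
Tuesday occurs in August — 1 month.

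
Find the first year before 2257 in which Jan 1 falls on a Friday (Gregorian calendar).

Jan 1 advances by 2 weekdays after a leap year and by 1 after a common year.
2257: Jan 1 is Thursday.
2256: Tuesday (leap)
2255: Monday
2254: Sunday
2253: Saturday
2252: Thursday (leap)
2251: Wednesday
2250: Tuesday
2249: Monday
2248: Saturday (leap)
2247: Friday
2247 begins on a Friday

2247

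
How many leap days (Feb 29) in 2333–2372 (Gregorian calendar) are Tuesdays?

2

Leap years in 2333–2372: 10 of them.
Feb 29 weekday advances by 5 (mod 7) from one leap year to the next four years later (or differs when a century non-leap intervenes).
Leap-day weekdays: 2336:Sat 2340:Thu 2344:Tue✓ 2348:Sun 2352:Fri 2356:Wed 2360:Mon 2364:Sat 2368:Thu 2372:Tue✓
Tuesday: 2344, 2372 → 2.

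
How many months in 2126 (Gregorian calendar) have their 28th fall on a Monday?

2

Check the 28th of each month of 2126: Jan 28: Mon, Feb 28: Thu, Mar 28: Thu, Apr 28: Sun, May 28: Tue, Jun 28: Fri, Jul 28: Sun, Aug 28: Wed, Sep 28: Sat, Oct 28: Mon, Nov 28: Thu, Dec 28: Sat.
Monday occurs in January, October — 2 months.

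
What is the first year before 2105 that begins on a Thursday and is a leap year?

Jan 1 advances by 2 weekdays after a leap year and by 1 after a common year.
2105: Jan 1 is Thursday.
2104: Tuesday (leap)
2103: Monday
2102: Sunday
2101: Saturday
2100: Friday
2099: Thursday
2098: Wednesday
2097: Tuesday
2096: Sunday (leap)
2095: Saturday
2094: Friday
2093: Thursday
2092: Tuesday (leap)
2091: Monday
2090: Sunday
2089: Saturday
2088: Thursday (leap)
2088 begins on a Thursday and is a leap year.

2088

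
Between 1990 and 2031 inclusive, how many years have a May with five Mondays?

17

May has 31 days; it has five Mondays when Monday falls among the first (month-length − 28) days — i.e. when May 1 is one of Monday/Sunday/Saturday.
May 1 by year: 1990:Tue 1991:Wed 1992:Fri 1993:Sat✓ 1994:Sun✓ 1995:Mon✓ 1996:Wed 1997:Thu 1998:Fri 1999:Sat✓ 2000:Mon✓ 2001:Tue 2002:Wed 2003:Thu 2004:Sat✓ …(12 more)… 2017:Mon✓ 2018:Tue 2019:Wed 2020:Fri 2021:Sat✓ 2022:Sun✓ 2023:Mon✓ 2024:Wed 2025:Thu 2026:Fri 2027:Sat✓ 2028:Mon✓ 2029:Tue 2030:Wed 2031:Thu
Years with five Mondays: 1993, 1994, 1995, 1999, 2000, 2004, 2005, 2006, 2010, 2011, 2016, 2017, 2021, 2022, 2023, 2027, 2028 → 17.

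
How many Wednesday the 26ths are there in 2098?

3

Check the 26th of each month of 2098: Jan 26: Sun, Feb 26: Wed, Mar 26: Wed, Apr 26: Sat, May 26: Mon, Jun 26: Thu, Jul 26: Sat, Aug 26: Tue, Sep 26: Fri, Oct 26: Sun, Nov 26: Wed, Dec 26: Fri.
Wednesday occurs in February, March, November — 3 months.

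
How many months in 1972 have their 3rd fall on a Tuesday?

Check the 3rd of each month of 1972: Jan 3: Mon, Feb 3: Thu, Mar 3: Fri, Apr 3: Mon, May 3: Wed, Jun 3: Sat, Jul 3: Mon, Aug 3: Thu, Sep 3: Sun, Oct 3: Tue, Nov 3: Fri, Dec 3: Sun.
Tuesday occurs in October — 1 month.

1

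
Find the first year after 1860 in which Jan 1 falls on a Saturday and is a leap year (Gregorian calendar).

Jan 1 advances by 2 weekdays after a leap year and by 1 after a common year.
1860: Jan 1 is Sunday (leap).
1861: Tuesday
1862: Wednesday
1863: Thursday
1864: Friday (leap)
1865: Sunday
1866: Monday
1867: Tuesday
1868: Wednesday (leap)
1869: Friday
1870: Saturday
1871: Sunday
1872: Monday (leap)
1873: Wednesday
1874: Thursday
1875: Friday
1876: Saturday (leap)
1876 begins on a Saturday and is a leap year.

1876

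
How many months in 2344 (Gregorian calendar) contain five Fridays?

4

A month of length L has five Fridays iff its first Friday is on day ≤ L−28 (so day 1–3 in a 31-day month, 1–2 in a 30-day month, day 1 in a leap February).
Checking each month of 2344: Jan starts Sat (31d); Feb starts Tue (29d); Mar starts Wed (31d) ✓; Apr starts Sat (30d); May starts Mon (31d); Jun starts Thu (30d) ✓; Jul starts Sat (31d); Aug starts Tue (31d); Sep starts Fri (30d) ✓; Oct starts Sun (31d); Nov starts Wed (30d); Dec starts Fri (31d) ✓.
Five-Friday months: March, June, September, December → 4.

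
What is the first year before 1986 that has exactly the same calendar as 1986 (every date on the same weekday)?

1975

Two years share a calendar iff Jan 1 falls on the same weekday and both are leap or both are common. 1986: Jan 1 is Wednesday, common year.
1985: Jan 1 Tuesday, common
1984: Jan 1 Sunday, leap
1983: Jan 1 Saturday, common
1982: Jan 1 Friday, common
1981: Jan 1 Thursday, common
1980: Jan 1 Tuesday, leap
1979: Jan 1 Monday, common
1978: Jan 1 Sunday, common
1977: Jan 1 Saturday, common
1976: Jan 1 Thursday, leap
1975: Jan 1 Wednesday, common
1975 matches on both conditions.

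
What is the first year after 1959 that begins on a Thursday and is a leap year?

Jan 1 advances by 2 weekdays after a leap year and by 1 after a common year.
1959: Jan 1 is Thursday.
1960: Friday (leap)
1961: Sunday
1962: Monday
1963: Tuesday
1964: Wednesday (leap)
1965: Friday
1966: Saturday
1967: Sunday
1968: Monday (leap)
1969: Wednesday
1970: Thursday
1971: Friday
1972: Saturday (leap)
1973: Monday
1974: Tuesday
1975: Wednesday
1976: Thursday (leap)
1976 begins on a Thursday and is a leap year.

1976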